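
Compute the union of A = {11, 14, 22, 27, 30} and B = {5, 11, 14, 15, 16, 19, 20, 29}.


A ∪ B = all elements in A or B (or both)
A = {11, 14, 22, 27, 30}
B = {5, 11, 14, 15, 16, 19, 20, 29}
A ∪ B = {5, 11, 14, 15, 16, 19, 20, 22, 27, 29, 30}

A ∪ B = {5, 11, 14, 15, 16, 19, 20, 22, 27, 29, 30}


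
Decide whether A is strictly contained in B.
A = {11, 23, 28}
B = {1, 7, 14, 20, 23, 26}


A ⊂ B requires: A ⊆ B AND A ≠ B.
A ⊆ B? No
A ⊄ B, so A is not a proper subset.

No, A is not a proper subset of B


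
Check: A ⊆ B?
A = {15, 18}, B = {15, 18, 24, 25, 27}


A ⊆ B means every element of A is in B.
All elements of A are in B.
So A ⊆ B.

Yes, A ⊆ B


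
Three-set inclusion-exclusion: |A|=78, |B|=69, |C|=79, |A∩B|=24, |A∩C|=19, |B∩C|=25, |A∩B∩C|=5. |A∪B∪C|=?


|A∪B∪C| = |A|+|B|+|C| - |A∩B|-|A∩C|-|B∩C| + |A∩B∩C|
= 78+69+79 - 24-19-25 + 5
= 226 - 68 + 5
= 163

|A ∪ B ∪ C| = 163


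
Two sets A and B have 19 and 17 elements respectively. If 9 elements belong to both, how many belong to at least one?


|A ∪ B| = |A| + |B| - |A ∩ B|
= 19 + 17 - 9
= 27

|A ∪ B| = 27


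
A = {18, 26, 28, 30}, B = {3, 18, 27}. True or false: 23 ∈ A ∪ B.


A = {18, 26, 28, 30}, B = {3, 18, 27}
A ∪ B = all elements in A or B
A ∪ B = {3, 18, 26, 27, 28, 30}
Checking if 23 ∈ A ∪ B
23 is not in A ∪ B → False

23 ∉ A ∪ B


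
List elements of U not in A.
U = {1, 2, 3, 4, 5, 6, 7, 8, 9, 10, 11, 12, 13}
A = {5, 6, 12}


Aᶜ = U \ A = elements in U but not in A
U = {1, 2, 3, 4, 5, 6, 7, 8, 9, 10, 11, 12, 13}
A = {5, 6, 12}
Aᶜ = {1, 2, 3, 4, 7, 8, 9, 10, 11, 13}

Aᶜ = {1, 2, 3, 4, 7, 8, 9, 10, 11, 13}


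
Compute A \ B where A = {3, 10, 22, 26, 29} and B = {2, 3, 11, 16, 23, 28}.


A \ B = elements in A but not in B
A = {3, 10, 22, 26, 29}
B = {2, 3, 11, 16, 23, 28}
Remove from A any elements in B
A \ B = {10, 22, 26, 29}

A \ B = {10, 22, 26, 29}


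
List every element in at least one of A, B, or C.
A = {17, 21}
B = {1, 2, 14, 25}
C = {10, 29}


A ∪ B = {1, 2, 14, 17, 21, 25}
(A ∪ B) ∪ C = {1, 2, 10, 14, 17, 21, 25, 29}

A ∪ B ∪ C = {1, 2, 10, 14, 17, 21, 25, 29}


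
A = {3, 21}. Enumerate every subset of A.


|A| = 2, so |P(A)| = 2^2 = 4
Enumerate subsets by cardinality (0 to 2):
∅, {3}, {21}, {3, 21}

P(A) has 4 subsets: ∅, {3}, {21}, {3, 21}


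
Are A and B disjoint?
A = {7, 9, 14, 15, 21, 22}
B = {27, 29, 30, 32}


Disjoint means A ∩ B = ∅.
A ∩ B = ∅
A ∩ B = ∅, so A and B are disjoint.

Yes, A and B are disjoint


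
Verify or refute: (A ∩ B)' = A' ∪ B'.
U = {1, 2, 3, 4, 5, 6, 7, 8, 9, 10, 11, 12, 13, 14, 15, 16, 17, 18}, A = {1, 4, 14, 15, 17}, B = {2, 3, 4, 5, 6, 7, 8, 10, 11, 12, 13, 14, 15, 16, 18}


LHS: A ∩ B = {4, 14, 15}
(A ∩ B)' = U \ (A ∩ B) = {1, 2, 3, 5, 6, 7, 8, 9, 10, 11, 12, 13, 16, 17, 18}
A' = {2, 3, 5, 6, 7, 8, 9, 10, 11, 12, 13, 16, 18}, B' = {1, 9, 17}
Claimed RHS: A' ∪ B' = {1, 2, 3, 5, 6, 7, 8, 9, 10, 11, 12, 13, 16, 17, 18}
Identity is VALID: LHS = RHS = {1, 2, 3, 5, 6, 7, 8, 9, 10, 11, 12, 13, 16, 17, 18} ✓

Identity is valid. (A ∩ B)' = A' ∪ B' = {1, 2, 3, 5, 6, 7, 8, 9, 10, 11, 12, 13, 16, 17, 18}


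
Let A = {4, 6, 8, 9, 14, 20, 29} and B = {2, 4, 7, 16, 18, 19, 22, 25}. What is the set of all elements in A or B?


A ∪ B = all elements in A or B (or both)
A = {4, 6, 8, 9, 14, 20, 29}
B = {2, 4, 7, 16, 18, 19, 22, 25}
A ∪ B = {2, 4, 6, 7, 8, 9, 14, 16, 18, 19, 20, 22, 25, 29}

A ∪ B = {2, 4, 6, 7, 8, 9, 14, 16, 18, 19, 20, 22, 25, 29}


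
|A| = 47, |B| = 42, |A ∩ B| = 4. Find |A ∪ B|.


|A ∪ B| = |A| + |B| - |A ∩ B|
= 47 + 42 - 4
= 85

|A ∪ B| = 85


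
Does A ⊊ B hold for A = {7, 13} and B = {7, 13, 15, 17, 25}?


A ⊂ B requires: A ⊆ B AND A ≠ B.
A ⊆ B? Yes
A = B? No
A ⊂ B: Yes (A is a proper subset of B)

Yes, A ⊂ B


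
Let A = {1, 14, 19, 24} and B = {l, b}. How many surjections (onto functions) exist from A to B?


n = |A| = 4, k = |B| = 2. Surjections via inclusion-exclusion:
S(n,k) = Σ(-1)^i × C(k,i) × (k-i)^n, i=0 to k
i=0: (-1)^0×C(2,0)×2^4 = 16
i=1: (-1)^1×C(2,1)×1^4 = -2
i=2: (-1)^2×C(2,2)×0^4 = 0
Total = 14

Number of surjections = 14


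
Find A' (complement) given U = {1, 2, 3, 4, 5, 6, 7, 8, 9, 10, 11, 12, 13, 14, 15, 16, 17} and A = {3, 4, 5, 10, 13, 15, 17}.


Aᶜ = U \ A = elements in U but not in A
U = {1, 2, 3, 4, 5, 6, 7, 8, 9, 10, 11, 12, 13, 14, 15, 16, 17}
A = {3, 4, 5, 10, 13, 15, 17}
Aᶜ = {1, 2, 6, 7, 8, 9, 11, 12, 14, 16}

Aᶜ = {1, 2, 6, 7, 8, 9, 11, 12, 14, 16}


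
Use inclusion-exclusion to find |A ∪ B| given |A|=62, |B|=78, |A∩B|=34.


|A ∪ B| = |A| + |B| - |A ∩ B|
= 62 + 78 - 34
= 106

|A ∪ B| = 106


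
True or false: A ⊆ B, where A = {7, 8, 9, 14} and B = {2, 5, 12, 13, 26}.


A ⊆ B means every element of A is in B.
Elements in A not in B: {7, 8, 9, 14}
So A ⊄ B.

No, A ⊄ B


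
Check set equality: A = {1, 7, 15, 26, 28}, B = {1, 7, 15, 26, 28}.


Two sets are equal iff they have exactly the same elements.
A = {1, 7, 15, 26, 28}
B = {1, 7, 15, 26, 28}
Same elements → A = B

Yes, A = B


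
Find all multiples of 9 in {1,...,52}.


Checking each candidate:
Condition: multiples of 9 in {1,...,52}
Result = {9, 18, 27, 36, 45}

{9, 18, 27, 36, 45}


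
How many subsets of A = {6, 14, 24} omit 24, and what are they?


A subset of A that omits 24 is a subset of A \ {24}, so there are 2^(n-1) = 2^2 = 4 of them.
Subsets excluding 24: ∅, {6}, {14}, {6, 14}

Subsets excluding 24 (4 total): ∅, {6}, {14}, {6, 14}


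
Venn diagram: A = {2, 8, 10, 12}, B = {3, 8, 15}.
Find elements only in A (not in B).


A = {2, 8, 10, 12}
B = {3, 8, 15}
Region: only in A (not in B)
Elements: {2, 10, 12}

Elements only in A (not in B): {2, 10, 12}


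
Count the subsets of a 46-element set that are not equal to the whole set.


Total subsets = 2^n = 2^46 = 70368744177664
Proper subsets exclude the set itself: 2^n - 1
= 70368744177664 - 1
= 70368744177663

Number of proper subsets = 70368744177663


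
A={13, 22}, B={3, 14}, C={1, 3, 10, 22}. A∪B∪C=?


A ∪ B = {3, 13, 14, 22}
(A ∪ B) ∪ C = {1, 3, 10, 13, 14, 22}

A ∪ B ∪ C = {1, 3, 10, 13, 14, 22}


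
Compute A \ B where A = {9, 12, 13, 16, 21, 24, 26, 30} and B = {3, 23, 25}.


A \ B = elements in A but not in B
A = {9, 12, 13, 16, 21, 24, 26, 30}
B = {3, 23, 25}
Remove from A any elements in B
A \ B = {9, 12, 13, 16, 21, 24, 26, 30}

A \ B = {9, 12, 13, 16, 21, 24, 26, 30}


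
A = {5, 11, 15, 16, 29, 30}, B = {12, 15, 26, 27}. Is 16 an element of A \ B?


A = {5, 11, 15, 16, 29, 30}, B = {12, 15, 26, 27}
A \ B = elements in A but not in B
A \ B = {5, 11, 16, 29, 30}
Checking if 16 ∈ A \ B
16 is in A \ B → True

16 ∈ A \ B


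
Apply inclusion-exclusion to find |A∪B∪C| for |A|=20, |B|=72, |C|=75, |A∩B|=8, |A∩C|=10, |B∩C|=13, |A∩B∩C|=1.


|A∪B∪C| = |A|+|B|+|C| - |A∩B|-|A∩C|-|B∩C| + |A∩B∩C|
= 20+72+75 - 8-10-13 + 1
= 167 - 31 + 1
= 137

|A ∪ B ∪ C| = 137


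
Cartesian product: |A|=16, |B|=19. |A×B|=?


|A × B| = |A| × |B|
= 16 × 19
= 304

|A × B| = 304


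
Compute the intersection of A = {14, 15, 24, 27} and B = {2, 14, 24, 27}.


A ∩ B = elements in both A and B
A = {14, 15, 24, 27}
B = {2, 14, 24, 27}
A ∩ B = {14, 24, 27}

A ∩ B = {14, 24, 27}


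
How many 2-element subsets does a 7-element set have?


C(n,k) = n! / (k!(n-k)!)
C(7,2) = 7! / (2!5!)
= 21

C(7,2) = 21


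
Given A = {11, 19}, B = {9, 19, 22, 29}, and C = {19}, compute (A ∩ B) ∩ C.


A ∩ B = {19}
(A ∩ B) ∩ C = {19}

A ∩ B ∩ C = {19}


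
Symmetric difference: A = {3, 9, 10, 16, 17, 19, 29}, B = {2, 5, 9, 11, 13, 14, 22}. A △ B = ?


A △ B = (A \ B) ∪ (B \ A) = elements in exactly one of A or B
A \ B = {3, 10, 16, 17, 19, 29}
B \ A = {2, 5, 11, 13, 14, 22}
A △ B = {2, 3, 5, 10, 11, 13, 14, 16, 17, 19, 22, 29}

A △ B = {2, 3, 5, 10, 11, 13, 14, 16, 17, 19, 22, 29}


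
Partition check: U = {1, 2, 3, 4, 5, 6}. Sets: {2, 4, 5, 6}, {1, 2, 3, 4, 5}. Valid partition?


A partition requires: (1) non-empty parts, (2) pairwise disjoint, (3) union = U
Parts: {2, 4, 5, 6}, {1, 2, 3, 4, 5}
Union of parts: {1, 2, 3, 4, 5, 6}
U = {1, 2, 3, 4, 5, 6}
All non-empty? True
Pairwise disjoint? False
Covers U? True

No, not a valid partition


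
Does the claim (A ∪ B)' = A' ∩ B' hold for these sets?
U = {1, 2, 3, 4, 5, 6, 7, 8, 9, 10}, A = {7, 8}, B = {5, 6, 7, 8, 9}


LHS: A ∪ B = {5, 6, 7, 8, 9}
(A ∪ B)' = U \ (A ∪ B) = {1, 2, 3, 4, 10}
A' = {1, 2, 3, 4, 5, 6, 9, 10}, B' = {1, 2, 3, 4, 10}
Claimed RHS: A' ∩ B' = {1, 2, 3, 4, 10}
Identity is VALID: LHS = RHS = {1, 2, 3, 4, 10} ✓

Identity is valid. (A ∪ B)' = A' ∩ B' = {1, 2, 3, 4, 10}


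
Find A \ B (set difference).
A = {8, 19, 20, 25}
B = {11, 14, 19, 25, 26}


A \ B = elements in A but not in B
A = {8, 19, 20, 25}
B = {11, 14, 19, 25, 26}
Remove from A any elements in B
A \ B = {8, 20}

A \ B = {8, 20}


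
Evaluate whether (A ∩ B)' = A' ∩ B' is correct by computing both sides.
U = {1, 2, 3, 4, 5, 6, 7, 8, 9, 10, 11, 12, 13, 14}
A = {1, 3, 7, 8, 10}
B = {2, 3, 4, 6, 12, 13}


LHS: A ∩ B = {3}
(A ∩ B)' = U \ (A ∩ B) = {1, 2, 4, 5, 6, 7, 8, 9, 10, 11, 12, 13, 14}
A' = {2, 4, 5, 6, 9, 11, 12, 13, 14}, B' = {1, 5, 7, 8, 9, 10, 11, 14}
Claimed RHS: A' ∩ B' = {5, 9, 11, 14}
Identity is INVALID: LHS = {1, 2, 4, 5, 6, 7, 8, 9, 10, 11, 12, 13, 14} but the RHS claimed here equals {5, 9, 11, 14}. The correct form is (A ∩ B)' = A' ∪ B'.

Identity is invalid: (A ∩ B)' = {1, 2, 4, 5, 6, 7, 8, 9, 10, 11, 12, 13, 14} but A' ∩ B' = {5, 9, 11, 14}. The correct De Morgan law is (A ∩ B)' = A' ∪ B'.


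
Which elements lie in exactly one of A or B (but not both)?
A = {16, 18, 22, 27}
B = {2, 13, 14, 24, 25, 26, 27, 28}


A △ B = (A \ B) ∪ (B \ A) = elements in exactly one of A or B
A \ B = {16, 18, 22}
B \ A = {2, 13, 14, 24, 25, 26, 28}
A △ B = {2, 13, 14, 16, 18, 22, 24, 25, 26, 28}

A △ B = {2, 13, 14, 16, 18, 22, 24, 25, 26, 28}


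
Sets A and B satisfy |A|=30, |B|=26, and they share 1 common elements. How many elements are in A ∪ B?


|A ∪ B| = |A| + |B| - |A ∩ B|
= 30 + 26 - 1
= 55

|A ∪ B| = 55


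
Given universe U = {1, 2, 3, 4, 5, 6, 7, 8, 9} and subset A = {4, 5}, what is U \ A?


Aᶜ = U \ A = elements in U but not in A
U = {1, 2, 3, 4, 5, 6, 7, 8, 9}
A = {4, 5}
Aᶜ = {1, 2, 3, 6, 7, 8, 9}

Aᶜ = {1, 2, 3, 6, 7, 8, 9}


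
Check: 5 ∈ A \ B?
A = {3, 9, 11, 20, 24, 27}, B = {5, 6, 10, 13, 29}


A = {3, 9, 11, 20, 24, 27}, B = {5, 6, 10, 13, 29}
A \ B = elements in A but not in B
A \ B = {3, 9, 11, 20, 24, 27}
Checking if 5 ∈ A \ B
5 is not in A \ B → False

5 ∉ A \ B


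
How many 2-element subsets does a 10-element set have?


C(n,k) = n! / (k!(n-k)!)
C(10,2) = 10! / (2!8!)
= 45

C(10,2) = 45


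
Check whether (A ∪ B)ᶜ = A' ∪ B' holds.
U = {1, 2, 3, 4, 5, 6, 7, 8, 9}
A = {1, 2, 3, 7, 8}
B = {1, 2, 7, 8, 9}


LHS: A ∪ B = {1, 2, 3, 7, 8, 9}
(A ∪ B)' = U \ (A ∪ B) = {4, 5, 6}
A' = {4, 5, 6, 9}, B' = {3, 4, 5, 6}
Claimed RHS: A' ∪ B' = {3, 4, 5, 6, 9}
Identity is INVALID: LHS = {4, 5, 6} but the RHS claimed here equals {3, 4, 5, 6, 9}. The correct form is (A ∪ B)' = A' ∩ B'.

Identity is invalid: (A ∪ B)' = {4, 5, 6} but A' ∪ B' = {3, 4, 5, 6, 9}. The correct De Morgan law is (A ∪ B)' = A' ∩ B'.


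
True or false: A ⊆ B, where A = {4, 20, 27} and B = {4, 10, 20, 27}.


A ⊆ B means every element of A is in B.
All elements of A are in B.
So A ⊆ B.

Yes, A ⊆ B


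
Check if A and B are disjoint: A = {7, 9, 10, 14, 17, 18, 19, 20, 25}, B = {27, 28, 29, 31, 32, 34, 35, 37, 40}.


Disjoint means A ∩ B = ∅.
A ∩ B = ∅
A ∩ B = ∅, so A and B are disjoint.

Yes, A and B are disjoint


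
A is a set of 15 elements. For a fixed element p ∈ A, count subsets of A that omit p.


Subsets of A avoiding p are subsets of A \ {p}, which has 14 elements.
Count = 2^(n-1) = 2^14
= 16384

Number of subsets avoiding p = 16384


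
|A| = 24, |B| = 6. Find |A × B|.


|A × B| = |A| × |B|
= 24 × 6
= 144

|A × B| = 144


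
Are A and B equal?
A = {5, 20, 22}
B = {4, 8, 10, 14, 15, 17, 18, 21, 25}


Two sets are equal iff they have exactly the same elements.
A = {5, 20, 22}
B = {4, 8, 10, 14, 15, 17, 18, 21, 25}
Differences: {4, 5, 8, 10, 14, 15, 17, 18, 20, 21, 22, 25}
A ≠ B

No, A ≠ B


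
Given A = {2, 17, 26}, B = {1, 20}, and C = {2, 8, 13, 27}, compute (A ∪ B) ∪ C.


A ∪ B = {1, 2, 17, 20, 26}
(A ∪ B) ∪ C = {1, 2, 8, 13, 17, 20, 26, 27}

A ∪ B ∪ C = {1, 2, 8, 13, 17, 20, 26, 27}


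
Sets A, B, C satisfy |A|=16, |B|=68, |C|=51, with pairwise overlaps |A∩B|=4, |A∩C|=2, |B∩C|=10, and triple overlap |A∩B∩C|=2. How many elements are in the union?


|A∪B∪C| = |A|+|B|+|C| - |A∩B|-|A∩C|-|B∩C| + |A∩B∩C|
= 16+68+51 - 4-2-10 + 2
= 135 - 16 + 2
= 121

|A ∪ B ∪ C| = 121


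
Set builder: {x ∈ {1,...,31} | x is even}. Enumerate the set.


Checking each candidate:
Condition: even numbers in {1,...,31}
Result = {2, 4, 6, 8, 10, 12, 14, 16, 18, 20, 22, 24, 26, 28, 30}

{2, 4, 6, 8, 10, 12, 14, 16, 18, 20, 22, 24, 26, 28, 30}


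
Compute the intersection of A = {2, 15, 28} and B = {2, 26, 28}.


A ∩ B = elements in both A and B
A = {2, 15, 28}
B = {2, 26, 28}
A ∩ B = {2, 28}

A ∩ B = {2, 28}


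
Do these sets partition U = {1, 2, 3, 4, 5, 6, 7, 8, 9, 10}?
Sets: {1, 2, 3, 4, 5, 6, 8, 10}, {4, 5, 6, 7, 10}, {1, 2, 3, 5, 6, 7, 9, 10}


A partition requires: (1) non-empty parts, (2) pairwise disjoint, (3) union = U
Parts: {1, 2, 3, 4, 5, 6, 8, 10}, {4, 5, 6, 7, 10}, {1, 2, 3, 5, 6, 7, 9, 10}
Union of parts: {1, 2, 3, 4, 5, 6, 7, 8, 9, 10}
U = {1, 2, 3, 4, 5, 6, 7, 8, 9, 10}
All non-empty? True
Pairwise disjoint? False
Covers U? True

No, not a valid partition


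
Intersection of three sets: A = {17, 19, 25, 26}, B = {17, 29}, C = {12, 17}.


A ∩ B = {17}
(A ∩ B) ∩ C = {17}

A ∩ B ∩ C = {17}


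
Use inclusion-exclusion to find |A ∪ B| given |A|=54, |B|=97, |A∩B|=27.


|A ∪ B| = |A| + |B| - |A ∩ B|
= 54 + 97 - 27
= 124

|A ∪ B| = 124


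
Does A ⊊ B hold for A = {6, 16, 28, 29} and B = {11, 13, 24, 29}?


A ⊂ B requires: A ⊆ B AND A ≠ B.
A ⊆ B? No
A ⊄ B, so A is not a proper subset.

No, A is not a proper subset of B


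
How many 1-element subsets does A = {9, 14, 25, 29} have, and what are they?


|A| = 4, so A has C(4,1) = 4 subsets of size 1.
Enumerate by choosing 1 elements from A at a time:
{9}, {14}, {25}, {29}

1-element subsets (4 total): {9}, {14}, {25}, {29}


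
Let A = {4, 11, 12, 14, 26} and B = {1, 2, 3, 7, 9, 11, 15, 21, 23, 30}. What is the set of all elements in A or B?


A ∪ B = all elements in A or B (or both)
A = {4, 11, 12, 14, 26}
B = {1, 2, 3, 7, 9, 11, 15, 21, 23, 30}
A ∪ B = {1, 2, 3, 4, 7, 9, 11, 12, 14, 15, 21, 23, 26, 30}

A ∪ B = {1, 2, 3, 4, 7, 9, 11, 12, 14, 15, 21, 23, 26, 30}


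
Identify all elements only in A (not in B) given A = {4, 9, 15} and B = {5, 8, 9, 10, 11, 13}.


A = {4, 9, 15}
B = {5, 8, 9, 10, 11, 13}
Region: only in A (not in B)
Elements: {4, 15}

Elements only in A (not in B): {4, 15}


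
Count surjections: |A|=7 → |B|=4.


n = |A| = 7, k = |B| = 4. Surjections via inclusion-exclusion:
S(n,k) = Σ(-1)^i × C(k,i) × (k-i)^n, i=0 to k
i=0: (-1)^0×C(4,0)×4^7 = 16384
i=1: (-1)^1×C(4,1)×3^7 = -8748
i=2: (-1)^2×C(4,2)×2^7 = 768
i=3: (-1)^3×C(4,3)×1^7 = -4
i=4: (-1)^4×C(4,4)×0^7 = 0
Total = 8400

Number of surjections = 8400


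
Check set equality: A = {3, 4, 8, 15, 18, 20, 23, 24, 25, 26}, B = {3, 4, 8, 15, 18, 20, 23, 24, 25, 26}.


Two sets are equal iff they have exactly the same elements.
A = {3, 4, 8, 15, 18, 20, 23, 24, 25, 26}
B = {3, 4, 8, 15, 18, 20, 23, 24, 25, 26}
Same elements → A = B

Yes, A = B


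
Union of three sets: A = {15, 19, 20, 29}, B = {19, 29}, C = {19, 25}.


A ∪ B = {15, 19, 20, 29}
(A ∪ B) ∪ C = {15, 19, 20, 25, 29}

A ∪ B ∪ C = {15, 19, 20, 25, 29}


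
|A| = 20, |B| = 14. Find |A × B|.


|A × B| = |A| × |B|
= 20 × 14
= 280

|A × B| = 280


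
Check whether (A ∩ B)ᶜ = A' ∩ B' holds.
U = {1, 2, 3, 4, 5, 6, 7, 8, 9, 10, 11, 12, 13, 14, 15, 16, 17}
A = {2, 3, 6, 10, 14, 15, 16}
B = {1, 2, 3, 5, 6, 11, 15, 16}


LHS: A ∩ B = {2, 3, 6, 15, 16}
(A ∩ B)' = U \ (A ∩ B) = {1, 4, 5, 7, 8, 9, 10, 11, 12, 13, 14, 17}
A' = {1, 4, 5, 7, 8, 9, 11, 12, 13, 17}, B' = {4, 7, 8, 9, 10, 12, 13, 14, 17}
Claimed RHS: A' ∩ B' = {4, 7, 8, 9, 12, 13, 17}
Identity is INVALID: LHS = {1, 4, 5, 7, 8, 9, 10, 11, 12, 13, 14, 17} but the RHS claimed here equals {4, 7, 8, 9, 12, 13, 17}. The correct form is (A ∩ B)' = A' ∪ B'.

Identity is invalid: (A ∩ B)' = {1, 4, 5, 7, 8, 9, 10, 11, 12, 13, 14, 17} but A' ∩ B' = {4, 7, 8, 9, 12, 13, 17}. The correct De Morgan law is (A ∩ B)' = A' ∪ B'.


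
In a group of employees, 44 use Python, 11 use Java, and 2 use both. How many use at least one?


|A ∪ B| = |A| + |B| - |A ∩ B|
= 44 + 11 - 2
= 53

|A ∪ B| = 53


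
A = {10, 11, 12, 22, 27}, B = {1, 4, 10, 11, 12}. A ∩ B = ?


A ∩ B = elements in both A and B
A = {10, 11, 12, 22, 27}
B = {1, 4, 10, 11, 12}
A ∩ B = {10, 11, 12}

A ∩ B = {10, 11, 12}


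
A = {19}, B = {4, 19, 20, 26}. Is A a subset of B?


A ⊆ B means every element of A is in B.
All elements of A are in B.
So A ⊆ B.

Yes, A ⊆ B


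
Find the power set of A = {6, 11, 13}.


|A| = 3, so |P(A)| = 2^3 = 8
Enumerate subsets by cardinality (0 to 3):
∅, {6}, {11}, {13}, {6, 11}, {6, 13}, {11, 13}, {6, 11, 13}

P(A) has 8 subsets: ∅, {6}, {11}, {13}, {6, 11}, {6, 13}, {11, 13}, {6, 11, 13}


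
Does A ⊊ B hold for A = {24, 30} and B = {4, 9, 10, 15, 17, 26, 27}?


A ⊂ B requires: A ⊆ B AND A ≠ B.
A ⊆ B? No
A ⊄ B, so A is not a proper subset.

No, A is not a proper subset of B


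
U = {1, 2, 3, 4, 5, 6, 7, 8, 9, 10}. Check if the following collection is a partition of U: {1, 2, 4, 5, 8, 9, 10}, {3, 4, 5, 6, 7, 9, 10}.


A partition requires: (1) non-empty parts, (2) pairwise disjoint, (3) union = U
Parts: {1, 2, 4, 5, 8, 9, 10}, {3, 4, 5, 6, 7, 9, 10}
Union of parts: {1, 2, 3, 4, 5, 6, 7, 8, 9, 10}
U = {1, 2, 3, 4, 5, 6, 7, 8, 9, 10}
All non-empty? True
Pairwise disjoint? False
Covers U? True

No, not a valid partition


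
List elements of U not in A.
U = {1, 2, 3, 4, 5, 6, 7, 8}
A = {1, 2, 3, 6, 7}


Aᶜ = U \ A = elements in U but not in A
U = {1, 2, 3, 4, 5, 6, 7, 8}
A = {1, 2, 3, 6, 7}
Aᶜ = {4, 5, 8}

Aᶜ = {4, 5, 8}


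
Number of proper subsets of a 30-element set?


Total subsets = 2^n = 2^30 = 1073741824
Proper subsets exclude the set itself: 2^n - 1
= 1073741824 - 1
= 1073741823

Number of proper subsets = 1073741823


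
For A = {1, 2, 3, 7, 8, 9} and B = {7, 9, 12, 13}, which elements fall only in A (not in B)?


A = {1, 2, 3, 7, 8, 9}
B = {7, 9, 12, 13}
Region: only in A (not in B)
Elements: {1, 2, 3, 8}

Elements only in A (not in B): {1, 2, 3, 8}


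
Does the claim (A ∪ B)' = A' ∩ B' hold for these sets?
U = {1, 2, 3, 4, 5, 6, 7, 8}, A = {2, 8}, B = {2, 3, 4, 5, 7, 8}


LHS: A ∪ B = {2, 3, 4, 5, 7, 8}
(A ∪ B)' = U \ (A ∪ B) = {1, 6}
A' = {1, 3, 4, 5, 6, 7}, B' = {1, 6}
Claimed RHS: A' ∩ B' = {1, 6}
Identity is VALID: LHS = RHS = {1, 6} ✓

Identity is valid. (A ∪ B)' = A' ∩ B' = {1, 6}


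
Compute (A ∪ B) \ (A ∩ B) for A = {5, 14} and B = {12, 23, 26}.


A △ B = (A \ B) ∪ (B \ A) = elements in exactly one of A or B
A \ B = {5, 14}
B \ A = {12, 23, 26}
A △ B = {5, 12, 14, 23, 26}

A △ B = {5, 12, 14, 23, 26}


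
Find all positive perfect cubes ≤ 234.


Checking each candidate:
Condition: positive perfect cubes ≤ 234
Result = {1, 8, 27, 64, 125, 216}

{1, 8, 27, 64, 125, 216}


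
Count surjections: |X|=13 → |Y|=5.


n = |X| = 13, k = |Y| = 5. Surjections via inclusion-exclusion:
S(n,k) = Σ(-1)^i × C(k,i) × (k-i)^n, i=0 to k
i=0: (-1)^0×C(5,0)×5^13 = 1220703125
i=1: (-1)^1×C(5,1)×4^13 = -335544320
i=2: (-1)^2×C(5,2)×3^13 = 15943230
i=3: (-1)^3×C(5,3)×2^13 = -81920
i=4: (-1)^4×C(5,4)×1^13 = 5
i=5: (-1)^5×C(5,5)×0^13 = 0
Total = 901020120

Number of surjections = 901020120


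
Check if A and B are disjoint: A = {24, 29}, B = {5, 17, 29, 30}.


Disjoint means A ∩ B = ∅.
A ∩ B = {29}
A ∩ B ≠ ∅, so A and B are NOT disjoint.

No, A and B are not disjoint (A ∩ B = {29})


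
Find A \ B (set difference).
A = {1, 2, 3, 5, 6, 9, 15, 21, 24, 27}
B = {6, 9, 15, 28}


A \ B = elements in A but not in B
A = {1, 2, 3, 5, 6, 9, 15, 21, 24, 27}
B = {6, 9, 15, 28}
Remove from A any elements in B
A \ B = {1, 2, 3, 5, 21, 24, 27}

A \ B = {1, 2, 3, 5, 21, 24, 27}


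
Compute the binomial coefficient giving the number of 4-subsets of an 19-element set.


C(n,k) = n! / (k!(n-k)!)
C(19,4) = 19! / (4!15!)
= 3876

C(19,4) = 3876


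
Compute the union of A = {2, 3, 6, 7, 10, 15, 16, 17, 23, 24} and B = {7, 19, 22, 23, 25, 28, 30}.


A ∪ B = all elements in A or B (or both)
A = {2, 3, 6, 7, 10, 15, 16, 17, 23, 24}
B = {7, 19, 22, 23, 25, 28, 30}
A ∪ B = {2, 3, 6, 7, 10, 15, 16, 17, 19, 22, 23, 24, 25, 28, 30}

A ∪ B = {2, 3, 6, 7, 10, 15, 16, 17, 19, 22, 23, 24, 25, 28, 30}


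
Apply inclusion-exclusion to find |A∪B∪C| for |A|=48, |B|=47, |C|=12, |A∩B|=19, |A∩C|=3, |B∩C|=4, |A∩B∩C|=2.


|A∪B∪C| = |A|+|B|+|C| - |A∩B|-|A∩C|-|B∩C| + |A∩B∩C|
= 48+47+12 - 19-3-4 + 2
= 107 - 26 + 2
= 83

|A ∪ B ∪ C| = 83


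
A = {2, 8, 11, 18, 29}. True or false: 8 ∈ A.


A = {2, 8, 11, 18, 29}
Checking if 8 is in A
8 is in A → True

8 ∈ A


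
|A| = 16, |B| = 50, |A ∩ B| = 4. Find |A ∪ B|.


|A ∪ B| = |A| + |B| - |A ∩ B|
= 16 + 50 - 4
= 62

|A ∪ B| = 62


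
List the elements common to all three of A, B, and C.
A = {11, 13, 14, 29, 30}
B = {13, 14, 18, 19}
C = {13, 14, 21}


A ∩ B = {13, 14}
(A ∩ B) ∩ C = {13, 14}

A ∩ B ∩ C = {13, 14}


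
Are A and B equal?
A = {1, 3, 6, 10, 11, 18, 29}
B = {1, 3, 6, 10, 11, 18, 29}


Two sets are equal iff they have exactly the same elements.
A = {1, 3, 6, 10, 11, 18, 29}
B = {1, 3, 6, 10, 11, 18, 29}
Same elements → A = B

Yes, A = B


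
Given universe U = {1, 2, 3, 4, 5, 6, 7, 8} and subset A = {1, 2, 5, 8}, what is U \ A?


Aᶜ = U \ A = elements in U but not in A
U = {1, 2, 3, 4, 5, 6, 7, 8}
A = {1, 2, 5, 8}
Aᶜ = {3, 4, 6, 7}

Aᶜ = {3, 4, 6, 7}


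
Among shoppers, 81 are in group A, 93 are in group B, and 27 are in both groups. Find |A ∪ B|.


|A ∪ B| = |A| + |B| - |A ∩ B|
= 81 + 93 - 27
= 147

|A ∪ B| = 147


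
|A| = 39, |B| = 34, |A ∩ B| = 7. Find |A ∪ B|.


|A ∪ B| = |A| + |B| - |A ∩ B|
= 39 + 34 - 7
= 66

|A ∪ B| = 66


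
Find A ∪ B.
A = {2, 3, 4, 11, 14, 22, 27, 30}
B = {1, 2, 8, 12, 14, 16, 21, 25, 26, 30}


A ∪ B = all elements in A or B (or both)
A = {2, 3, 4, 11, 14, 22, 27, 30}
B = {1, 2, 8, 12, 14, 16, 21, 25, 26, 30}
A ∪ B = {1, 2, 3, 4, 8, 11, 12, 14, 16, 21, 22, 25, 26, 27, 30}

A ∪ B = {1, 2, 3, 4, 8, 11, 12, 14, 16, 21, 22, 25, 26, 27, 30}


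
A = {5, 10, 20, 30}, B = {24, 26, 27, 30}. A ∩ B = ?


A ∩ B = elements in both A and B
A = {5, 10, 20, 30}
B = {24, 26, 27, 30}
A ∩ B = {30}

A ∩ B = {30}


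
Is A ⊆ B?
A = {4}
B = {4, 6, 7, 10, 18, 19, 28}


A ⊆ B means every element of A is in B.
All elements of A are in B.
So A ⊆ B.

Yes, A ⊆ B


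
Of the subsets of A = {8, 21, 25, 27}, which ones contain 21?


A subset of A contains 21 iff the remaining 3 elements form any subset of A \ {21}.
Count: 2^(n-1) = 2^3 = 8
Subsets containing 21: {21}, {8, 21}, {21, 25}, {21, 27}, {8, 21, 25}, {8, 21, 27}, {21, 25, 27}, {8, 21, 25, 27}

Subsets containing 21 (8 total): {21}, {8, 21}, {21, 25}, {21, 27}, {8, 21, 25}, {8, 21, 27}, {21, 25, 27}, {8, 21, 25, 27}


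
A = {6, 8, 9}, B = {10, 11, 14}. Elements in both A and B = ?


A = {6, 8, 9}
B = {10, 11, 14}
Region: in both A and B
Elements: ∅

Elements in both A and B: ∅


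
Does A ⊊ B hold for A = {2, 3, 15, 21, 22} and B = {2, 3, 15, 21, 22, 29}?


A ⊂ B requires: A ⊆ B AND A ≠ B.
A ⊆ B? Yes
A = B? No
A ⊂ B: Yes (A is a proper subset of B)

Yes, A ⊂ B


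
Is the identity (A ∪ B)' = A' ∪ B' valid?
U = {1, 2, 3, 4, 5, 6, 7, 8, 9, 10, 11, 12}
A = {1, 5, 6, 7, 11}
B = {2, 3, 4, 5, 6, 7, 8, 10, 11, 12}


LHS: A ∪ B = {1, 2, 3, 4, 5, 6, 7, 8, 10, 11, 12}
(A ∪ B)' = U \ (A ∪ B) = {9}
A' = {2, 3, 4, 8, 9, 10, 12}, B' = {1, 9}
Claimed RHS: A' ∪ B' = {1, 2, 3, 4, 8, 9, 10, 12}
Identity is INVALID: LHS = {9} but the RHS claimed here equals {1, 2, 3, 4, 8, 9, 10, 12}. The correct form is (A ∪ B)' = A' ∩ B'.

Identity is invalid: (A ∪ B)' = {9} but A' ∪ B' = {1, 2, 3, 4, 8, 9, 10, 12}. The correct De Morgan law is (A ∪ B)' = A' ∩ B'.


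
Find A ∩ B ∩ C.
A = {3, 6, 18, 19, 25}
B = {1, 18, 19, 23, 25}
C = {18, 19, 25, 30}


A ∩ B = {18, 19, 25}
(A ∩ B) ∩ C = {18, 19, 25}

A ∩ B ∩ C = {18, 19, 25}


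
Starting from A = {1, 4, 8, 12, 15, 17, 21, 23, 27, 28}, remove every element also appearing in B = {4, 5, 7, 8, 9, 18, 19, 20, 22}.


A \ B = elements in A but not in B
A = {1, 4, 8, 12, 15, 17, 21, 23, 27, 28}
B = {4, 5, 7, 8, 9, 18, 19, 20, 22}
Remove from A any elements in B
A \ B = {1, 12, 15, 17, 21, 23, 27, 28}

A \ B = {1, 12, 15, 17, 21, 23, 27, 28}


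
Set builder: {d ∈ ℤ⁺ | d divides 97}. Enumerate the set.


Checking each candidate:
Condition: positive divisors of 97
Result = {1, 97}

{1, 97}


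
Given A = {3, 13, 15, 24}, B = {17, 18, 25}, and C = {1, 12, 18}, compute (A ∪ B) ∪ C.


A ∪ B = {3, 13, 15, 17, 18, 24, 25}
(A ∪ B) ∪ C = {1, 3, 12, 13, 15, 17, 18, 24, 25}

A ∪ B ∪ C = {1, 3, 12, 13, 15, 17, 18, 24, 25}


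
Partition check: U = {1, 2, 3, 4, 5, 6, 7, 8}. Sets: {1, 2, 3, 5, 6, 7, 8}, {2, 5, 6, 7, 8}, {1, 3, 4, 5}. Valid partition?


A partition requires: (1) non-empty parts, (2) pairwise disjoint, (3) union = U
Parts: {1, 2, 3, 5, 6, 7, 8}, {2, 5, 6, 7, 8}, {1, 3, 4, 5}
Union of parts: {1, 2, 3, 4, 5, 6, 7, 8}
U = {1, 2, 3, 4, 5, 6, 7, 8}
All non-empty? True
Pairwise disjoint? False
Covers U? True

No, not a valid partition


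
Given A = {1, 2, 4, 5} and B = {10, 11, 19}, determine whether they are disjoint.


Disjoint means A ∩ B = ∅.
A ∩ B = ∅
A ∩ B = ∅, so A and B are disjoint.

Yes, A and B are disjoint


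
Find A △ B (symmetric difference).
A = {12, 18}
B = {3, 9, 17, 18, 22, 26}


A △ B = (A \ B) ∪ (B \ A) = elements in exactly one of A or B
A \ B = {12}
B \ A = {3, 9, 17, 22, 26}
A △ B = {3, 9, 12, 17, 22, 26}

A △ B = {3, 9, 12, 17, 22, 26}


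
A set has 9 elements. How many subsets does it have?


Number of subsets = 2^n
= 2^9
= 512

|P(A)| = 512


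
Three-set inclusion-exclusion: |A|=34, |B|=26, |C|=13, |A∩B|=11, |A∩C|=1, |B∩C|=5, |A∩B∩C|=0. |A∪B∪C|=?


|A∪B∪C| = |A|+|B|+|C| - |A∩B|-|A∩C|-|B∩C| + |A∩B∩C|
= 34+26+13 - 11-1-5 + 0
= 73 - 17 + 0
= 56

|A ∪ B ∪ C| = 56


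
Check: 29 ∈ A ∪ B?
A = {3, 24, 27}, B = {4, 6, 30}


A = {3, 24, 27}, B = {4, 6, 30}
A ∪ B = all elements in A or B
A ∪ B = {3, 4, 6, 24, 27, 30}
Checking if 29 ∈ A ∪ B
29 is not in A ∪ B → False

29 ∉ A ∪ B


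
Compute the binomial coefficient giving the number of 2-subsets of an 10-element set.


C(n,k) = n! / (k!(n-k)!)
C(10,2) = 10! / (2!8!)
= 45

C(10,2) = 45


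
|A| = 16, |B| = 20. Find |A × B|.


|A × B| = |A| × |B|
= 16 × 20
= 320

|A × B| = 320


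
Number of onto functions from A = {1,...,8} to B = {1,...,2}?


n = |A| = 8, k = |B| = 2. Surjections via inclusion-exclusion:
S(n,k) = Σ(-1)^i × C(k,i) × (k-i)^n, i=0 to k
i=0: (-1)^0×C(2,0)×2^8 = 256
i=1: (-1)^1×C(2,1)×1^8 = -2
i=2: (-1)^2×C(2,2)×0^8 = 0
Total = 254

Number of surjections = 254


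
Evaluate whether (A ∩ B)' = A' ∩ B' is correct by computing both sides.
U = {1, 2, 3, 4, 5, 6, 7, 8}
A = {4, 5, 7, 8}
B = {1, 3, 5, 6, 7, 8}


LHS: A ∩ B = {5, 7, 8}
(A ∩ B)' = U \ (A ∩ B) = {1, 2, 3, 4, 6}
A' = {1, 2, 3, 6}, B' = {2, 4}
Claimed RHS: A' ∩ B' = {2}
Identity is INVALID: LHS = {1, 2, 3, 4, 6} but the RHS claimed here equals {2}. The correct form is (A ∩ B)' = A' ∪ B'.

Identity is invalid: (A ∩ B)' = {1, 2, 3, 4, 6} but A' ∩ B' = {2}. The correct De Morgan law is (A ∩ B)' = A' ∪ B'.


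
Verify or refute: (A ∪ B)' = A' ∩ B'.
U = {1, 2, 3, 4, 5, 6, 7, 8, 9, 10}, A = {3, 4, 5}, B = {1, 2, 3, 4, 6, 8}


LHS: A ∪ B = {1, 2, 3, 4, 5, 6, 8}
(A ∪ B)' = U \ (A ∪ B) = {7, 9, 10}
A' = {1, 2, 6, 7, 8, 9, 10}, B' = {5, 7, 9, 10}
Claimed RHS: A' ∩ B' = {7, 9, 10}
Identity is VALID: LHS = RHS = {7, 9, 10} ✓

Identity is valid. (A ∪ B)' = A' ∩ B' = {7, 9, 10}


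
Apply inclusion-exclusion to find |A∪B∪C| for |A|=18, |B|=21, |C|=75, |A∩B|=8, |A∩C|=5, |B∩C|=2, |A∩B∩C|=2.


|A∪B∪C| = |A|+|B|+|C| - |A∩B|-|A∩C|-|B∩C| + |A∩B∩C|
= 18+21+75 - 8-5-2 + 2
= 114 - 15 + 2
= 101

|A ∪ B ∪ C| = 101


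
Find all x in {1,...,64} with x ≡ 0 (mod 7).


Checking each candidate:
Condition: x in {1,...,64} with x ≡ 0 (mod 7)
Result = {7, 14, 21, 28, 35, 42, 49, 56, 63}

{7, 14, 21, 28, 35, 42, 49, 56, 63}


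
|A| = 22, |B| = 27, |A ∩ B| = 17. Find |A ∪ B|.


|A ∪ B| = |A| + |B| - |A ∩ B|
= 22 + 27 - 17
= 32

|A ∪ B| = 32


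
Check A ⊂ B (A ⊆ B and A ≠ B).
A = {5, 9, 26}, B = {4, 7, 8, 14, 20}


A ⊂ B requires: A ⊆ B AND A ≠ B.
A ⊆ B? No
A ⊄ B, so A is not a proper subset.

No, A is not a proper subset of B


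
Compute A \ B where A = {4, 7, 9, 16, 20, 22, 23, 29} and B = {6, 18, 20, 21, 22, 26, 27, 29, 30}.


A \ B = elements in A but not in B
A = {4, 7, 9, 16, 20, 22, 23, 29}
B = {6, 18, 20, 21, 22, 26, 27, 29, 30}
Remove from A any elements in B
A \ B = {4, 7, 9, 16, 23}

A \ B = {4, 7, 9, 16, 23}


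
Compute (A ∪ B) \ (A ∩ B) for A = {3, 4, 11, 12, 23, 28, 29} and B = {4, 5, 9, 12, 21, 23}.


A △ B = (A \ B) ∪ (B \ A) = elements in exactly one of A or B
A \ B = {3, 11, 28, 29}
B \ A = {5, 9, 21}
A △ B = {3, 5, 9, 11, 21, 28, 29}

A △ B = {3, 5, 9, 11, 21, 28, 29}


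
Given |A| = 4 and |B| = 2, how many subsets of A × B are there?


A relation from A to B is any subset of A × B.
|A × B| = 4 × 2 = 8
# relations = 2^|A × B| = 2^8 = 256

Number of relations = 256


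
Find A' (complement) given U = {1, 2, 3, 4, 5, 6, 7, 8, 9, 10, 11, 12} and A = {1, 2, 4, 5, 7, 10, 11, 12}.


Aᶜ = U \ A = elements in U but not in A
U = {1, 2, 3, 4, 5, 6, 7, 8, 9, 10, 11, 12}
A = {1, 2, 4, 5, 7, 10, 11, 12}
Aᶜ = {3, 6, 8, 9}

Aᶜ = {3, 6, 8, 9}


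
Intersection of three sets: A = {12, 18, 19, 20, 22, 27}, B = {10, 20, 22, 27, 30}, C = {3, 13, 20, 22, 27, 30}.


A ∩ B = {20, 22, 27}
(A ∩ B) ∩ C = {20, 22, 27}

A ∩ B ∩ C = {20, 22, 27}


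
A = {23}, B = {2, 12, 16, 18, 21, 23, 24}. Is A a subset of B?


A ⊆ B means every element of A is in B.
All elements of A are in B.
So A ⊆ B.

Yes, A ⊆ B


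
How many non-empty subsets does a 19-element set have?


Total subsets = 2^n = 2^19 = 524288
Non-empty subsets exclude the empty set: 2^n - 1
= 524288 - 1
= 524287

Number of non-empty subsets = 524287


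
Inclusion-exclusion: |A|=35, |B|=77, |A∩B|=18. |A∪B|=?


|A ∪ B| = |A| + |B| - |A ∩ B|
= 35 + 77 - 18
= 94

|A ∪ B| = 94


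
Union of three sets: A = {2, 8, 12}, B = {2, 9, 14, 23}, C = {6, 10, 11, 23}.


A ∪ B = {2, 8, 9, 12, 14, 23}
(A ∪ B) ∪ C = {2, 6, 8, 9, 10, 11, 12, 14, 23}

A ∪ B ∪ C = {2, 6, 8, 9, 10, 11, 12, 14, 23}


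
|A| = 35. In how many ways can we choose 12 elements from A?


C(n,k) = n! / (k!(n-k)!)
C(35,12) = 35! / (12!23!)
= 834451800

C(35,12) = 834451800


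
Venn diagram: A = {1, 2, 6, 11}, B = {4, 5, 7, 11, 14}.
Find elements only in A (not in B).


A = {1, 2, 6, 11}
B = {4, 5, 7, 11, 14}
Region: only in A (not in B)
Elements: {1, 2, 6}

Elements only in A (not in B): {1, 2, 6}


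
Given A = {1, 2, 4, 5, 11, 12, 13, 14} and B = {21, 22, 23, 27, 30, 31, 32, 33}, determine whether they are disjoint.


Disjoint means A ∩ B = ∅.
A ∩ B = ∅
A ∩ B = ∅, so A and B are disjoint.

Yes, A and B are disjoint


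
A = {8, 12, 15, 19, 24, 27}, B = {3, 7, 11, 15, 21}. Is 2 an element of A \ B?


A = {8, 12, 15, 19, 24, 27}, B = {3, 7, 11, 15, 21}
A \ B = elements in A but not in B
A \ B = {8, 12, 19, 24, 27}
Checking if 2 ∈ A \ B
2 is not in A \ B → False

2 ∉ A \ B


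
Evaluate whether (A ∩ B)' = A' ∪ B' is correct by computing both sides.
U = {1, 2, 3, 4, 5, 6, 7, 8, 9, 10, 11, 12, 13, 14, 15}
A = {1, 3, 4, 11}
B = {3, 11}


LHS: A ∩ B = {3, 11}
(A ∩ B)' = U \ (A ∩ B) = {1, 2, 4, 5, 6, 7, 8, 9, 10, 12, 13, 14, 15}
A' = {2, 5, 6, 7, 8, 9, 10, 12, 13, 14, 15}, B' = {1, 2, 4, 5, 6, 7, 8, 9, 10, 12, 13, 14, 15}
Claimed RHS: A' ∪ B' = {1, 2, 4, 5, 6, 7, 8, 9, 10, 12, 13, 14, 15}
Identity is VALID: LHS = RHS = {1, 2, 4, 5, 6, 7, 8, 9, 10, 12, 13, 14, 15} ✓

Identity is valid. (A ∩ B)' = A' ∪ B' = {1, 2, 4, 5, 6, 7, 8, 9, 10, 12, 13, 14, 15}


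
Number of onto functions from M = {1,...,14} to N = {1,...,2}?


n = |M| = 14, k = |N| = 2. Surjections via inclusion-exclusion:
S(n,k) = Σ(-1)^i × C(k,i) × (k-i)^n, i=0 to k
i=0: (-1)^0×C(2,0)×2^14 = 16384
i=1: (-1)^1×C(2,1)×1^14 = -2
i=2: (-1)^2×C(2,2)×0^14 = 0
Total = 16382

Number of surjections = 16382


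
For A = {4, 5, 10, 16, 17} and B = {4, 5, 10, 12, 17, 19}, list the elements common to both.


A ∩ B = elements in both A and B
A = {4, 5, 10, 16, 17}
B = {4, 5, 10, 12, 17, 19}
A ∩ B = {4, 5, 10, 17}

A ∩ B = {4, 5, 10, 17}


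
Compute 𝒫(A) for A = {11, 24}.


|A| = 2, so |P(A)| = 2^2 = 4
Enumerate subsets by cardinality (0 to 2):
∅, {11}, {24}, {11, 24}

P(A) has 4 subsets: ∅, {11}, {24}, {11, 24}


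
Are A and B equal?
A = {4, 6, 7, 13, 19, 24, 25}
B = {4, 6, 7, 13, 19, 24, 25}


Two sets are equal iff they have exactly the same elements.
A = {4, 6, 7, 13, 19, 24, 25}
B = {4, 6, 7, 13, 19, 24, 25}
Same elements → A = B

Yes, A = B


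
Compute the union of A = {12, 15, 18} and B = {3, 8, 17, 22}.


A ∪ B = all elements in A or B (or both)
A = {12, 15, 18}
B = {3, 8, 17, 22}
A ∪ B = {3, 8, 12, 15, 17, 18, 22}

A ∪ B = {3, 8, 12, 15, 17, 18, 22}


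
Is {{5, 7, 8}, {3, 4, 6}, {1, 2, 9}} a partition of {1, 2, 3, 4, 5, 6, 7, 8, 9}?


A partition requires: (1) non-empty parts, (2) pairwise disjoint, (3) union = U
Parts: {5, 7, 8}, {3, 4, 6}, {1, 2, 9}
Union of parts: {1, 2, 3, 4, 5, 6, 7, 8, 9}
U = {1, 2, 3, 4, 5, 6, 7, 8, 9}
All non-empty? True
Pairwise disjoint? True
Covers U? True

Yes, valid partition


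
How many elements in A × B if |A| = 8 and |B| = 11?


|A × B| = |A| × |B|
= 8 × 11
= 88

|A × B| = 88


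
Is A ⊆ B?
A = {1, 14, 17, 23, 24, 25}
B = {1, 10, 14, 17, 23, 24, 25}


A ⊆ B means every element of A is in B.
All elements of A are in B.
So A ⊆ B.

Yes, A ⊆ B


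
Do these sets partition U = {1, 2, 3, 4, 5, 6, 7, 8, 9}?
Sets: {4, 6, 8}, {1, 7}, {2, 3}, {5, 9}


A partition requires: (1) non-empty parts, (2) pairwise disjoint, (3) union = U
Parts: {4, 6, 8}, {1, 7}, {2, 3}, {5, 9}
Union of parts: {1, 2, 3, 4, 5, 6, 7, 8, 9}
U = {1, 2, 3, 4, 5, 6, 7, 8, 9}
All non-empty? True
Pairwise disjoint? True
Covers U? True

Yes, valid partition


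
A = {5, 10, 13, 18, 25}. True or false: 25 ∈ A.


A = {5, 10, 13, 18, 25}
Checking if 25 is in A
25 is in A → True

25 ∈ A


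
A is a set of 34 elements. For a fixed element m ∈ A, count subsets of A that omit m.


Subsets of A avoiding m are subsets of A \ {m}, which has 33 elements.
Count = 2^(n-1) = 2^33
= 8589934592

Number of subsets avoiding m = 8589934592


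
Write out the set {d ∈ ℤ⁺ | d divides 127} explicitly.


Checking each candidate:
Condition: positive divisors of 127
Result = {1, 127}

{1, 127}


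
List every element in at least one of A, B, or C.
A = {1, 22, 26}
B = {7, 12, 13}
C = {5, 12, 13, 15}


A ∪ B = {1, 7, 12, 13, 22, 26}
(A ∪ B) ∪ C = {1, 5, 7, 12, 13, 15, 22, 26}

A ∪ B ∪ C = {1, 5, 7, 12, 13, 15, 22, 26}


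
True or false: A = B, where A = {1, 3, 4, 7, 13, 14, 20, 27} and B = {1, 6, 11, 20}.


Two sets are equal iff they have exactly the same elements.
A = {1, 3, 4, 7, 13, 14, 20, 27}
B = {1, 6, 11, 20}
Differences: {3, 4, 6, 7, 11, 13, 14, 27}
A ≠ B

No, A ≠ B


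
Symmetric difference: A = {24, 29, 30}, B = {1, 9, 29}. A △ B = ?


A △ B = (A \ B) ∪ (B \ A) = elements in exactly one of A or B
A \ B = {24, 30}
B \ A = {1, 9}
A △ B = {1, 9, 24, 30}

A △ B = {1, 9, 24, 30}


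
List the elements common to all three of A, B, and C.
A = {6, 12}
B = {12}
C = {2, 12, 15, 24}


A ∩ B = {12}
(A ∩ B) ∩ C = {12}

A ∩ B ∩ C = {12}


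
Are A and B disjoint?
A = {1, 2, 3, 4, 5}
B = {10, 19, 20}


Disjoint means A ∩ B = ∅.
A ∩ B = ∅
A ∩ B = ∅, so A and B are disjoint.

Yes, A and B are disjoint


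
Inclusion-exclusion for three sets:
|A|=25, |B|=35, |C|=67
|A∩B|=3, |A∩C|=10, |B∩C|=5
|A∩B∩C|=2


|A∪B∪C| = |A|+|B|+|C| - |A∩B|-|A∩C|-|B∩C| + |A∩B∩C|
= 25+35+67 - 3-10-5 + 2
= 127 - 18 + 2
= 111

|A ∪ B ∪ C| = 111


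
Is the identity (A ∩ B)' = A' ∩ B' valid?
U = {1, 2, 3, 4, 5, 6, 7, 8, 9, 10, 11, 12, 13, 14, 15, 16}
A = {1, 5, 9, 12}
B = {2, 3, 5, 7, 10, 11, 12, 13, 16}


LHS: A ∩ B = {5, 12}
(A ∩ B)' = U \ (A ∩ B) = {1, 2, 3, 4, 6, 7, 8, 9, 10, 11, 13, 14, 15, 16}
A' = {2, 3, 4, 6, 7, 8, 10, 11, 13, 14, 15, 16}, B' = {1, 4, 6, 8, 9, 14, 15}
Claimed RHS: A' ∩ B' = {4, 6, 8, 14, 15}
Identity is INVALID: LHS = {1, 2, 3, 4, 6, 7, 8, 9, 10, 11, 13, 14, 15, 16} but the RHS claimed here equals {4, 6, 8, 14, 15}. The correct form is (A ∩ B)' = A' ∪ B'.

Identity is invalid: (A ∩ B)' = {1, 2, 3, 4, 6, 7, 8, 9, 10, 11, 13, 14, 15, 16} but A' ∩ B' = {4, 6, 8, 14, 15}. The correct De Morgan law is (A ∩ B)' = A' ∪ B'.


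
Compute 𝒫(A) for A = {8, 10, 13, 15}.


|A| = 4, so |P(A)| = 2^4 = 16
Enumerate subsets by cardinality (0 to 4):
∅, {8}, {10}, {13}, {15}, {8, 10}, {8, 13}, {8, 15}, {10, 13}, {10, 15}, {13, 15}, {8, 10, 13}, {8, 10, 15}, {8, 13, 15}, {10, 13, 15}, {8, 10, 13, 15}

P(A) has 16 subsets: ∅, {8}, {10}, {13}, {15}, {8, 10}, {8, 13}, {8, 15}, {10, 13}, {10, 15}, {13, 15}, {8, 10, 13}, {8, 10, 15}, {8, 13, 15}, {10, 13, 15}, {8, 10, 13, 15}


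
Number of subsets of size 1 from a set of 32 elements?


C(n,k) = n! / (k!(n-k)!)
C(32,1) = 32! / (1!31!)
= 32

C(32,1) = 32


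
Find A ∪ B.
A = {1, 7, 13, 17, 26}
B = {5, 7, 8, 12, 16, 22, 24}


A ∪ B = all elements in A or B (or both)
A = {1, 7, 13, 17, 26}
B = {5, 7, 8, 12, 16, 22, 24}
A ∪ B = {1, 5, 7, 8, 12, 13, 16, 17, 22, 24, 26}

A ∪ B = {1, 5, 7, 8, 12, 13, 16, 17, 22, 24, 26}


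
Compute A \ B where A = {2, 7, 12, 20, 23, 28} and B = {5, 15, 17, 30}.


A \ B = elements in A but not in B
A = {2, 7, 12, 20, 23, 28}
B = {5, 15, 17, 30}
Remove from A any elements in B
A \ B = {2, 7, 12, 20, 23, 28}

A \ B = {2, 7, 12, 20, 23, 28}


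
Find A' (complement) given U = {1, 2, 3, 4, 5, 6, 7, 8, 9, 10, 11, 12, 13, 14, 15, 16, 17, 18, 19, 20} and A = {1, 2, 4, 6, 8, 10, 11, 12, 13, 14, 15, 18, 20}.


Aᶜ = U \ A = elements in U but not in A
U = {1, 2, 3, 4, 5, 6, 7, 8, 9, 10, 11, 12, 13, 14, 15, 16, 17, 18, 19, 20}
A = {1, 2, 4, 6, 8, 10, 11, 12, 13, 14, 15, 18, 20}
Aᶜ = {3, 5, 7, 9, 16, 17, 19}

Aᶜ = {3, 5, 7, 9, 16, 17, 19}
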